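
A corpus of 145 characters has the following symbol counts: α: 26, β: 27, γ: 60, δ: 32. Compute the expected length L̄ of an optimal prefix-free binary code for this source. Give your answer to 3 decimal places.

Probabilities are the counts divided by 145.
Repeatedly combine the two least-probable nodes; the expected code length is the sum of the merged weights.
merge 26/145 + 27/145 → 53/145
merge 32/145 + 53/145 → 17/29
merge 12/29 + 17/29 → 1
L = 53/145 + 17/29 + 1 = 283/145 ≈ 1.952 bits/symbol.

1.952 bits/symbol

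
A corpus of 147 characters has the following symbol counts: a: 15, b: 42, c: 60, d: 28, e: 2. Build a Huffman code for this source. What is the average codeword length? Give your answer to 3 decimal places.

2.014 bits/symbol

Probabilities are the counts divided by 147.
Repeatedly combine the two least-probable nodes; the expected code length is the sum of the merged weights.
merge 2/147 + 5/49 → 17/147
merge 17/147 + 4/21 → 15/49
merge 2/7 + 15/49 → 29/49
merge 20/49 + 29/49 → 1
L = 17/147 + 15/49 + 29/49 + 1 = 296/147 ≈ 2.014 bits/symbol.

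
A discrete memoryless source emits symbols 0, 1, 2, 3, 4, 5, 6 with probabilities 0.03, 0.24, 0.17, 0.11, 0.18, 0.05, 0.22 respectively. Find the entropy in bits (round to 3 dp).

2.573 bits

H = −Σ pᵢ log₂ pᵢ.
−0.03·log₂(0.03) = 0.1518
−0.24·log₂(0.24) = 0.4941
−0.17·log₂(0.17) = 0.4346
−0.11·log₂(0.11) = 0.3503
−0.18·log₂(0.18) = 0.4453
−0.05·log₂(0.05) = 0.2161
−0.22·log₂(0.22) = 0.4806
Sum ≈ 2.5728 → 2.573 bits.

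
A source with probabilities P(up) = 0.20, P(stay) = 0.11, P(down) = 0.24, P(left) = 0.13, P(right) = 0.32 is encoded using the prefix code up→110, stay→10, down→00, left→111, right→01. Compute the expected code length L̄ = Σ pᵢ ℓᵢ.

2.33 bits/symbol

L̄ = Σ pᵢ·ℓᵢ = 0.20·3 + 0.11·2 + 0.24·2 + 0.13·3 + 0.32·2 = 2.33 bits/symbol.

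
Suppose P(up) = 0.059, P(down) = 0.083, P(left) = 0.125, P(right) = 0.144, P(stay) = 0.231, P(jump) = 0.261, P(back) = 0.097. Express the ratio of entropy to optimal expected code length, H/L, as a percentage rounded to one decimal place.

99.5%

Entropy H = −Σ p log₂ p ≈ 2.6372 bits.
Huffman merges: 59/1000+83/1000→71/500; 97/1000+1/8→111/500; 71/500+18/125→143/500; 111/500+231/1000→453/1000; 261/1000+143/500→547/1000; 453/1000+547/1000→1. L = 53/20 ≈ 2.6500.
Efficiency = H/L = 2.6372/2.6500 = 99.5%.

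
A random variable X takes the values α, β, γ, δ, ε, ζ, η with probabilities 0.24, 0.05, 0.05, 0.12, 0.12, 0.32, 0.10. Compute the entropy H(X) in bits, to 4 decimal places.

H = −Σ pᵢ log₂ pᵢ.
−0.24·log₂(0.24) = 0.4941
−0.05·log₂(0.05) = 0.2161
−0.05·log₂(0.05) = 0.2161
−0.12·log₂(0.12) = 0.3671
−0.12·log₂(0.12) = 0.3671
−0.32·log₂(0.32) = 0.5260
−0.10·log₂(0.10) = 0.3322
Sum ≈ 2.5187 → 2.5187 bits.

2.5187 bits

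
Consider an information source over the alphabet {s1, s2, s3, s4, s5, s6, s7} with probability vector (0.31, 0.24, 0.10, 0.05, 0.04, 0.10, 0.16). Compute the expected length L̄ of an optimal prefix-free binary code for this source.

Repeatedly combine the two least-probable nodes; the expected code length is the sum of the merged weights.
merge 1/25 + 1/20 → 9/100
merge 9/100 + 1/10 → 19/100
merge 1/10 + 4/25 → 13/50
merge 19/100 + 6/25 → 43/100
merge 13/50 + 31/100 → 57/100
merge 43/100 + 57/100 → 1
L = 9/100 + 19/100 + 13/50 + 43/100 + 57/100 + 1 = 127/50 = 2.54 bits/symbol.

2.54 bits/symbol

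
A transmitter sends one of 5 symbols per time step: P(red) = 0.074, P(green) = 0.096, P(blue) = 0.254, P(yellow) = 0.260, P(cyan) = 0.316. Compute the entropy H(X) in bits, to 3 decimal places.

H = −Σ pᵢ log₂ pᵢ.
−0.074·log₂(0.074) = 0.2780
−0.096·log₂(0.096) = 0.3246
−0.254·log₂(0.254) = 0.5022
−0.260·log₂(0.260) = 0.5053
−0.316·log₂(0.316) = 0.5252
Sum ≈ 2.1352 → 2.135 bits.

2.135 bits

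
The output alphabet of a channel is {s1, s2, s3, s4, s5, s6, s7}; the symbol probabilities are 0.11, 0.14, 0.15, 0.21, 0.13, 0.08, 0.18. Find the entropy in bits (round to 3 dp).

H = −Σ pᵢ log₂ pᵢ.
−0.11·log₂(0.11) = 0.3503
−0.14·log₂(0.14) = 0.3971
−0.15·log₂(0.15) = 0.4105
−0.21·log₂(0.21) = 0.4728
−0.13·log₂(0.13) = 0.3826
−0.08·log₂(0.08) = 0.2915
−0.18·log₂(0.18) = 0.4453
Sum ≈ 2.7502 → 2.750 bits.

2.750 bits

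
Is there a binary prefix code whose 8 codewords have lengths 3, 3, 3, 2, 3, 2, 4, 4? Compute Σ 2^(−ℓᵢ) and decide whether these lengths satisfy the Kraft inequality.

With common denominator 2^4 = 16: Σ 2^(−ℓᵢ) = 2/16 + 2/16 + 2/16 + 4/16 + 2/16 + 4/16 + 1/16 + 1/16 = 18/16 = 1.125.
Kraft's inequality requires Σ ≤ 1; here Σ = 1.125 > 1, so no such prefix code exists.

1.125; no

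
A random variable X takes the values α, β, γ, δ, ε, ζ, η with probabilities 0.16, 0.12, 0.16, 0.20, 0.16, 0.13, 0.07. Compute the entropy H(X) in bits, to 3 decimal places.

2.752 bits

H = −Σ pᵢ log₂ pᵢ.
−0.16·log₂(0.16) = 0.4230
−0.12·log₂(0.12) = 0.3671
−0.16·log₂(0.16) = 0.4230
−0.20·log₂(0.20) = 0.4644
−0.16·log₂(0.16) = 0.4230
−0.13·log₂(0.13) = 0.3826
−0.07·log₂(0.07) = 0.2686
Sum ≈ 2.7517 → 2.752 bits.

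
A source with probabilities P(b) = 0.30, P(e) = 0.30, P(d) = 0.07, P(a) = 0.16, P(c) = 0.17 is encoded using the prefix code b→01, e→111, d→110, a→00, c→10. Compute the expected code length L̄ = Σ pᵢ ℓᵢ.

L̄ = Σ pᵢ·ℓᵢ = 0.30·2 + 0.30·3 + 0.07·3 + 0.16·2 + 0.17·2 = 2.37 bits/symbol.

2.37 bits/symbol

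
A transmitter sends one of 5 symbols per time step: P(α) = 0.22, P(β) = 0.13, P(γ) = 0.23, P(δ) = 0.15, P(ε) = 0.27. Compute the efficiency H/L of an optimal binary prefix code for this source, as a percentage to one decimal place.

99.6%

Entropy H = −Σ p log₂ p ≈ 2.2715 bits.
Huffman merges: 13/100+3/20→7/25; 11/50+23/100→9/20; 27/100+7/25→11/20; 9/20+11/20→1. L = 57/25 ≈ 2.2800.
Efficiency = H/L = 2.2715/2.2800 = 99.6%.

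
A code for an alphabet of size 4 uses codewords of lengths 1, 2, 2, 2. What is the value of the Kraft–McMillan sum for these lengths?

With common denominator 2^2 = 4: Σ 2^(−ℓᵢ) = 2/4 + 1/4 + 1/4 + 1/4 = 5/4 = 1.25.

1.25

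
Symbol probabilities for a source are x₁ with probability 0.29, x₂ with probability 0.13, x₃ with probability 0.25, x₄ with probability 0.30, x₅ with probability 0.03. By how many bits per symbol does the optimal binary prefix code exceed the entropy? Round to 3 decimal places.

0.087 bits

Entropy H = −Σ p log₂ p ≈ 2.0734 bits.
Huffman merges: 3/100+13/100→4/25; 4/25+1/4→41/100; 29/100+3/10→59/100; 41/100+59/100→1. L = 54/25 ≈ 2.1600.
L − H = 2.1600 − 2.0734 = 0.087 bits.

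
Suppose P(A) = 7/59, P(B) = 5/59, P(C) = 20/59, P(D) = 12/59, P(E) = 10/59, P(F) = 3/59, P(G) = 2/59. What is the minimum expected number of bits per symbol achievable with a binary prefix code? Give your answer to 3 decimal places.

2.542 bits/symbol

Repeatedly combine the two least-probable nodes; the expected code length is the sum of the merged weights.
merge 2/59 + 3/59 → 5/59
merge 5/59 + 5/59 → 10/59
merge 7/59 + 10/59 → 17/59
merge 10/59 + 12/59 → 22/59
merge 17/59 + 20/59 → 37/59
merge 22/59 + 37/59 → 1
L = 5/59 + 10/59 + 17/59 + 22/59 + 37/59 + 1 = 150/59 ≈ 2.542 bits/symbol.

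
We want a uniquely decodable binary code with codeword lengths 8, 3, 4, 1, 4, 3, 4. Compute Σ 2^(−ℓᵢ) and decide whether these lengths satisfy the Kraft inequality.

With common denominator 2^8 = 256: Σ 2^(−ℓᵢ) = 1/256 + 32/256 + 16/256 + 128/256 + 16/256 + 32/256 + 16/256 = 241/256 = 0.94140625.
Kraft's inequality requires Σ ≤ 1; here Σ = 0.94140625 ≤ 1, so such a prefix code exists.

0.94140625; yes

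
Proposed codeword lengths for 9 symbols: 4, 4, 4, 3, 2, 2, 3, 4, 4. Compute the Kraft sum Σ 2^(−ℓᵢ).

1.0625

With common denominator 2^4 = 16: Σ 2^(−ℓᵢ) = 1/16 + 1/16 + 1/16 + 2/16 + 4/16 + 4/16 + 2/16 + 1/16 + 1/16 = 17/16 = 1.0625.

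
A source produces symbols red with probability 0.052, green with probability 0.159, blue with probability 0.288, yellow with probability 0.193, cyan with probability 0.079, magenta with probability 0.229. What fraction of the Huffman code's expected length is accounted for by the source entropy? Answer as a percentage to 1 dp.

98.9%

Entropy H = −Σ p log₂ p ≈ 2.3952 bits.
Huffman merges: 13/250+79/1000→131/1000; 131/1000+159/1000→29/100; 193/1000+229/1000→211/500; 36/125+29/100→289/500; 211/500+289/500→1. L = 2421/1000 ≈ 2.4210.
Efficiency = H/L = 2.3952/2.4210 = 98.9%.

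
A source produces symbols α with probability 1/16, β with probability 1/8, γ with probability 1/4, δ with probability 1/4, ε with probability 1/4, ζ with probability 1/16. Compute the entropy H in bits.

Each probability is a power of 1/2, so log₂(1/p) is an integer.
H = Σ p·log₂(1/p) = 1/16·4 + 1/8·3 + 1/4·2 + 1/4·2 + 1/4·2 + 1/16·4 = 2.375 bits.

2.375 bits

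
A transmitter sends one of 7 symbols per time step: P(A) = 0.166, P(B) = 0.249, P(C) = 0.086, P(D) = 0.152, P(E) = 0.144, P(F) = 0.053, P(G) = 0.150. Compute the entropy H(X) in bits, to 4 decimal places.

2.6848 bits

H = −Σ pᵢ log₂ pᵢ.
−0.166·log₂(0.166) = 0.4301
−0.249·log₂(0.249) = 0.4994
−0.086·log₂(0.086) = 0.3044
−0.152·log₂(0.152) = 0.4131
−0.144·log₂(0.144) = 0.4026
−0.053·log₂(0.053) = 0.2246
−0.150·log₂(0.150) = 0.4105
Sum ≈ 2.6848 → 2.6848 bits.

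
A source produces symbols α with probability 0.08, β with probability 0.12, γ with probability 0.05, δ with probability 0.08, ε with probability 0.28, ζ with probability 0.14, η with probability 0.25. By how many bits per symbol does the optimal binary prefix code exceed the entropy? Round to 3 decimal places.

0.022 bits

Entropy H = −Σ p log₂ p ≈ 2.5775 bits.
Huffman merges: 1/20+2/25→13/100; 2/25+3/25→1/5; 13/100+7/50→27/100; 1/5+1/4→9/20; 27/100+7/25→11/20; 9/20+11/20→1. L = 13/5 ≈ 2.6000.
L − H = 2.6000 − 2.5775 = 0.022 bits.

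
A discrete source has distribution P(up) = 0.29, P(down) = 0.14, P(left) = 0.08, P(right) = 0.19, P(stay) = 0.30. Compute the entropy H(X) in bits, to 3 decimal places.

H = −Σ pᵢ log₂ pᵢ.
−0.29·log₂(0.29) = 0.5179
−0.14·log₂(0.14) = 0.3971
−0.08·log₂(0.08) = 0.2915
−0.19·log₂(0.19) = 0.4552
−0.30·log₂(0.30) = 0.5211
Sum ≈ 2.1828 → 2.183 bits.

2.183 bits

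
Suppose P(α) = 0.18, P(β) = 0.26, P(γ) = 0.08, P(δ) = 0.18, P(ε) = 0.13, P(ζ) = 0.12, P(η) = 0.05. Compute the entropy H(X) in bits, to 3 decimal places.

2.653 bits

H = −Σ pᵢ log₂ pᵢ.
−0.18·log₂(0.18) = 0.4453
−0.26·log₂(0.26) = 0.5053
−0.08·log₂(0.08) = 0.2915
−0.18·log₂(0.18) = 0.4453
−0.13·log₂(0.13) = 0.3826
−0.12·log₂(0.12) = 0.3671
−0.05·log₂(0.05) = 0.2161
Sum ≈ 2.6532 → 2.653 bits.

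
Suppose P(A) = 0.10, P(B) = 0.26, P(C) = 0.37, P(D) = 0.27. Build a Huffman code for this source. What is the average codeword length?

1.99 bits/symbol

Repeatedly combine the two least-probable nodes; the expected code length is the sum of the merged weights.
merge 1/10 + 13/50 → 9/25
merge 27/100 + 9/25 → 63/100
merge 37/100 + 63/100 → 1
L = 9/25 + 63/100 + 1 = 199/100 = 1.99 bits/symbol.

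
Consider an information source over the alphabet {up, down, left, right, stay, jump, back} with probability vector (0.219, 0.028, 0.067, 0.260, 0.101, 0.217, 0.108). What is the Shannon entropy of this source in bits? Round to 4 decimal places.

H = −Σ pᵢ log₂ pᵢ.
−0.219·log₂(0.219) = 0.4798
−0.028·log₂(0.028) = 0.1444
−0.067·log₂(0.067) = 0.2613
−0.260·log₂(0.260) = 0.5053
−0.101·log₂(0.101) = 0.3341
−0.217·log₂(0.217) = 0.4783
−0.108·log₂(0.108) = 0.3468
Sum ≈ 2.5500 → 2.5500 bits.

2.5500 bits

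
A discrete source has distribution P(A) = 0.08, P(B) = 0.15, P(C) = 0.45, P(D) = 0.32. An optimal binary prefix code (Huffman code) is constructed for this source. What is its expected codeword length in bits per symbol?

1.78 bits/symbol

Repeatedly combine the two least-probable nodes; the expected code length is the sum of the merged weights.
merge 2/25 + 3/20 → 23/100
merge 23/100 + 8/25 → 11/20
merge 9/20 + 11/20 → 1
L = 23/100 + 11/20 + 1 = 89/50 = 1.78 bits/symbol.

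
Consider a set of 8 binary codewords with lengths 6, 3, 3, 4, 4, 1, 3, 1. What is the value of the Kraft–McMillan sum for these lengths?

With common denominator 2^6 = 64: Σ 2^(−ℓᵢ) = 1/64 + 8/64 + 8/64 + 4/64 + 4/64 + 32/64 + 8/64 + 32/64 = 97/64 = 1.515625.

1.515625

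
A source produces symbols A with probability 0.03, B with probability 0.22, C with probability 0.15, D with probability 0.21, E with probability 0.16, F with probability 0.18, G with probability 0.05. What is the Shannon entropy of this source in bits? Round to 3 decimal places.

H = −Σ pᵢ log₂ pᵢ.
−0.03·log₂(0.03) = 0.1518
−0.22·log₂(0.22) = 0.4806
−0.15·log₂(0.15) = 0.4105
−0.21·log₂(0.21) = 0.4728
−0.16·log₂(0.16) = 0.4230
−0.18·log₂(0.18) = 0.4453
−0.05·log₂(0.05) = 0.2161
Sum ≈ 2.6001 → 2.600 bits.

2.600 bits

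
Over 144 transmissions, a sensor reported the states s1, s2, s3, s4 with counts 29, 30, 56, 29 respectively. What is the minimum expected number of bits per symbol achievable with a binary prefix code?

Probabilities are the counts divided by 144.
Repeatedly combine the two least-probable nodes; the expected code length is the sum of the merged weights.
merge 29/144 + 29/144 → 29/72
merge 5/24 + 7/18 → 43/72
merge 29/72 + 43/72 → 1
L = 29/72 + 43/72 + 1 = 2 bits/symbol.

2 bits/symbol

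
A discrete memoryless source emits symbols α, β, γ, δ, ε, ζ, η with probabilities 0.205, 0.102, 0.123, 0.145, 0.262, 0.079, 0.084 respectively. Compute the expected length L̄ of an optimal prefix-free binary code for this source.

Repeatedly combine the two least-probable nodes; the expected code length is the sum of the merged weights.
merge 79/1000 + 21/250 → 163/1000
merge 51/500 + 123/1000 → 9/40
merge 29/200 + 163/1000 → 77/250
merge 41/200 + 9/40 → 43/100
merge 131/500 + 77/250 → 57/100
merge 43/100 + 57/100 → 1
L = 163/1000 + 9/40 + 77/250 + 43/100 + 57/100 + 1 = 337/125 = 2.696 bits/symbol.

2.696 bits/symbol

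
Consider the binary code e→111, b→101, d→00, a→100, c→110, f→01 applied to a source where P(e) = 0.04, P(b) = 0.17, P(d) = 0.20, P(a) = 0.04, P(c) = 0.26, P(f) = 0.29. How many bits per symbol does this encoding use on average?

2.51 bits/symbol

L̄ = Σ pᵢ·ℓᵢ = 0.04·3 + 0.17·3 + 0.20·2 + 0.04·3 + 0.26·3 + 0.29·2 = 2.51 bits/symbol.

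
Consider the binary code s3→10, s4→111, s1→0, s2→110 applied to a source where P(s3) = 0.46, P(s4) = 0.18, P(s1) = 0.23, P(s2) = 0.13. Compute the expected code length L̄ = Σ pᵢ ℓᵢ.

L̄ = Σ pᵢ·ℓᵢ = 0.46·2 + 0.18·3 + 0.23·1 + 0.13·3 = 2.08 bits/symbol.

2.08 bits/symbol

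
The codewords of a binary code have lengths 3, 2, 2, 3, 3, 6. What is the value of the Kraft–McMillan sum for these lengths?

0.890625

With common denominator 2^6 = 64: Σ 2^(−ℓᵢ) = 8/64 + 16/64 + 16/64 + 8/64 + 8/64 + 1/64 = 57/64 = 0.890625.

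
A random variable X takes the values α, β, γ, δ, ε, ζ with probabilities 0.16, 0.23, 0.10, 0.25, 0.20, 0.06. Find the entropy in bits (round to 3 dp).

H = −Σ pᵢ log₂ pᵢ.
−0.16·log₂(0.16) = 0.4230
−0.23·log₂(0.23) = 0.4877
−0.10·log₂(0.10) = 0.3322
−0.25·log₂(0.25) = 0.5000
−0.20·log₂(0.20) = 0.4644
−0.06·log₂(0.06) = 0.2435
Sum ≈ 2.4508 → 2.451 bits.

2.451 bits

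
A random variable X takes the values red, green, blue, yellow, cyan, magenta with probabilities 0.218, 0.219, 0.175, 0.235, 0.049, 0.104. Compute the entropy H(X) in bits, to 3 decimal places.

2.443 bits

H = −Σ pᵢ log₂ pᵢ.
−0.218·log₂(0.218) = 0.4791
−0.219·log₂(0.219) = 0.4798
−0.175·log₂(0.175) = 0.4401
−0.235·log₂(0.235) = 0.4910
−0.049·log₂(0.049) = 0.2132
−0.104·log₂(0.104) = 0.3396
Sum ≈ 2.4427 → 2.443 bits.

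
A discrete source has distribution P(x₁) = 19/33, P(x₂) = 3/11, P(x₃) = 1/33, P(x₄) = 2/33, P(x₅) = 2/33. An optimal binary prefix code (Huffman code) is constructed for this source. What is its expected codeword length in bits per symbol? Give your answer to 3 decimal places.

1.667 bits/symbol

Repeatedly combine the two least-probable nodes; the expected code length is the sum of the merged weights.
merge 1/33 + 2/33 → 1/11
merge 2/33 + 1/11 → 5/33
merge 5/33 + 3/11 → 14/33
merge 14/33 + 19/33 → 1
L = 1/11 + 5/33 + 14/33 + 1 = 5/3 ≈ 1.667 bits/symbol.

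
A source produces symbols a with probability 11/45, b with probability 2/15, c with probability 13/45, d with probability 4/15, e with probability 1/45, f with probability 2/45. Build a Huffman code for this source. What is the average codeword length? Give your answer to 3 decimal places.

Repeatedly combine the two least-probable nodes; the expected code length is the sum of the merged weights.
merge 1/45 + 2/45 → 1/15
merge 1/15 + 2/15 → 1/5
merge 1/5 + 11/45 → 4/9
merge 4/15 + 13/45 → 5/9
merge 4/9 + 5/9 → 1
L = 1/15 + 1/5 + 4/9 + 5/9 + 1 = 34/15 ≈ 2.267 bits/symbol.

2.267 bits/symbol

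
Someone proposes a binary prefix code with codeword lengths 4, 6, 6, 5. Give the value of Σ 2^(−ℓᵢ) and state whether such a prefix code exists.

With common denominator 2^6 = 64: Σ 2^(−ℓᵢ) = 4/64 + 1/64 + 1/64 + 2/64 = 8/64 = 0.125.
Kraft's inequality requires Σ ≤ 1; here Σ = 0.125 ≤ 1, so such a prefix code exists.

0.125; yes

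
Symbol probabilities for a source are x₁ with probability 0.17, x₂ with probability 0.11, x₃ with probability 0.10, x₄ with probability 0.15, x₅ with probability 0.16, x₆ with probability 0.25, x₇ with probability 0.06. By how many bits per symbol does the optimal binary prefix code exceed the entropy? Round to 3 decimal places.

Entropy H = −Σ p log₂ p ≈ 2.6942 bits.
Huffman merges: 3/50+1/10→4/25; 11/100+3/20→13/50; 4/25+4/25→8/25; 17/100+1/4→21/50; 13/50+8/25→29/50; 21/50+29/50→1. L = 137/50 ≈ 2.7400.
L − H = 2.7400 − 2.6942 = 0.046 bits.

0.046 bits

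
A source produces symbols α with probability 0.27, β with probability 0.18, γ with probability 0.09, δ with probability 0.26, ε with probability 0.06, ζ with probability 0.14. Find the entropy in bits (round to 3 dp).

2.414 bits

H = −Σ pᵢ log₂ pᵢ.
−0.27·log₂(0.27) = 0.5100
−0.18·log₂(0.18) = 0.4453
−0.09·log₂(0.09) = 0.3127
−0.26·log₂(0.26) = 0.5053
−0.06·log₂(0.06) = 0.2435
−0.14·log₂(0.14) = 0.3971
Sum ≈ 2.4139 → 2.414 bits.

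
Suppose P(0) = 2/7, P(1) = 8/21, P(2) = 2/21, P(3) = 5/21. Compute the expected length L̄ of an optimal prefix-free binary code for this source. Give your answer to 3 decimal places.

Repeatedly combine the two least-probable nodes; the expected code length is the sum of the merged weights.
merge 2/21 + 5/21 → 1/3
merge 2/7 + 1/3 → 13/21
merge 8/21 + 13/21 → 1
L = 1/3 + 13/21 + 1 = 41/21 ≈ 1.952 bits/symbol.

1.952 bits/symbol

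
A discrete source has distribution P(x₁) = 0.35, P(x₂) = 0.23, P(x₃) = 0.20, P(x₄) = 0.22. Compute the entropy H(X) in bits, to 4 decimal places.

1.9627 bits

H = −Σ pᵢ log₂ pᵢ.
−0.35·log₂(0.35) = 0.5301
−0.23·log₂(0.23) = 0.4877
−0.20·log₂(0.20) = 0.4644
−0.22·log₂(0.22) = 0.4806
Sum ≈ 1.9627 → 1.9627 bits.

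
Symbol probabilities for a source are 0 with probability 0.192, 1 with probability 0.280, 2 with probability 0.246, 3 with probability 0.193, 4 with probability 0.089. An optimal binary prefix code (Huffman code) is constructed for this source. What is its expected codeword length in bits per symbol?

Repeatedly combine the two least-probable nodes; the expected code length is the sum of the merged weights.
merge 89/1000 + 24/125 → 281/1000
merge 193/1000 + 123/500 → 439/1000
merge 7/25 + 281/1000 → 561/1000
merge 439/1000 + 561/1000 → 1
L = 281/1000 + 439/1000 + 561/1000 + 1 = 2281/1000 = 2.281 bits/symbol.

2.281 bits/symbol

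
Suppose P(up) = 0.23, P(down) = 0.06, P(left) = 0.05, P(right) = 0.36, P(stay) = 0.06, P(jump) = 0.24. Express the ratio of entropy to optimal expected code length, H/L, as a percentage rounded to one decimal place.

Entropy H = −Σ p log₂ p ≈ 2.2156 bits.
Huffman merges: 1/20+3/50→11/100; 3/50+11/100→17/100; 17/100+23/100→2/5; 6/25+9/25→3/5; 2/5+3/5→1. L = 57/25 ≈ 2.2800.
Efficiency = H/L = 2.2156/2.2800 = 97.2%.

97.2%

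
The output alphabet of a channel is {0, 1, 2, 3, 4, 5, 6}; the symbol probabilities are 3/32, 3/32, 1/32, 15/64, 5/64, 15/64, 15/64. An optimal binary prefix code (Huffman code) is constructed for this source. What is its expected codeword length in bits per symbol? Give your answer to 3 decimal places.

Repeatedly combine the two least-probable nodes; the expected code length is the sum of the merged weights.
merge 1/32 + 5/64 → 7/64
merge 3/32 + 3/32 → 3/16
merge 7/64 + 3/16 → 19/64
merge 15/64 + 15/64 → 15/32
merge 15/64 + 19/64 → 17/32
merge 15/32 + 17/32 → 1
L = 7/64 + 3/16 + 19/64 + 15/32 + 17/32 + 1 = 83/32 ≈ 2.594 bits/symbol.

2.594 bits/symbol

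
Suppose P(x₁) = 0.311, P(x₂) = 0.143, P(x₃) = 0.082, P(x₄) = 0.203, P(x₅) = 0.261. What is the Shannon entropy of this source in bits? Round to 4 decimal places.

2.1939 bits

H = −Σ pᵢ log₂ pᵢ.
−0.311·log₂(0.311) = 0.5240
−0.143·log₂(0.143) = 0.4012
−0.082·log₂(0.082) = 0.2959
−0.203·log₂(0.203) = 0.4670
−0.261·log₂(0.261) = 0.5058
Sum ≈ 2.1939 → 2.1939 bits.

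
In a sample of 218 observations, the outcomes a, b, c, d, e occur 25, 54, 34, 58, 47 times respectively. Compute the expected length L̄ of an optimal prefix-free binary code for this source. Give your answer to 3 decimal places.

2.271 bits/symbol

Probabilities are the counts divided by 218.
Repeatedly combine the two least-probable nodes; the expected code length is the sum of the merged weights.
merge 25/218 + 17/109 → 59/218
merge 47/218 + 27/109 → 101/218
merge 29/109 + 59/218 → 117/218
merge 101/218 + 117/218 → 1
L = 59/218 + 101/218 + 117/218 + 1 = 495/218 ≈ 2.271 bits/symbol.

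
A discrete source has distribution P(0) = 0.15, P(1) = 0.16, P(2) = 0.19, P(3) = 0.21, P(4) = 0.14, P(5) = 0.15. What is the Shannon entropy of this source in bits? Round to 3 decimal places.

2.569 bits

H = −Σ pᵢ log₂ pᵢ.
−0.15·log₂(0.15) = 0.4105
−0.16·log₂(0.16) = 0.4230
−0.19·log₂(0.19) = 0.4552
−0.21·log₂(0.21) = 0.4728
−0.14·log₂(0.14) = 0.3971
−0.15·log₂(0.15) = 0.4105
Sum ≈ 2.5693 → 2.569 bits.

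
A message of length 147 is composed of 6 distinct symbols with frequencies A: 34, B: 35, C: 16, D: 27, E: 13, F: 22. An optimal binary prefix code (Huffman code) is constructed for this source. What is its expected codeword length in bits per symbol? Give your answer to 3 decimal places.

2.531 bits/symbol

Probabilities are the counts divided by 147.
Repeatedly combine the two least-probable nodes; the expected code length is the sum of the merged weights.
merge 13/147 + 16/147 → 29/147
merge 22/147 + 9/49 → 1/3
merge 29/147 + 34/147 → 3/7
merge 5/21 + 1/3 → 4/7
merge 3/7 + 4/7 → 1
L = 29/147 + 1/3 + 3/7 + 4/7 + 1 = 124/49 ≈ 2.531 bits/symbol.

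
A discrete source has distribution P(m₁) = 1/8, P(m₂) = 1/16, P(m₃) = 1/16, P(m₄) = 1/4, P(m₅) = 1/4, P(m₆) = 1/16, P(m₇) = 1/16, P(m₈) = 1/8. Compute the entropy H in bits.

Each probability is a power of 1/2, so log₂(1/p) is an integer.
H = Σ p·log₂(1/p) = 1/8·3 + 1/16·4 + 1/16·4 + 1/4·2 + 1/4·2 + 1/16·4 + 1/16·4 + 1/8·3 = 2.75 bits.

2.75 bits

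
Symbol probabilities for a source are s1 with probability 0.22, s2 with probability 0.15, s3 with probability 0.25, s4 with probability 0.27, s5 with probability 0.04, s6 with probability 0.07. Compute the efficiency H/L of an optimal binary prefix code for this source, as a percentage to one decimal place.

Entropy H = −Σ p log₂ p ≈ 2.3554 bits.
Huffman merges: 1/25+7/100→11/100; 11/100+3/20→13/50; 11/50+1/4→47/100; 13/50+27/100→53/100; 47/100+53/100→1. L = 237/100 ≈ 2.3700.
Efficiency = H/L = 2.3554/2.3700 = 99.4%.

99.4%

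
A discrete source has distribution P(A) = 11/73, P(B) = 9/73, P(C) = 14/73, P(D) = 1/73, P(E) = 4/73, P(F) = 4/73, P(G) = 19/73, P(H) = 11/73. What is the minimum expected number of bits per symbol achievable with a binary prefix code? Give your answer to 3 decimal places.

2.740 bits/symbol

Repeatedly combine the two least-probable nodes; the expected code length is the sum of the merged weights.
merge 1/73 + 4/73 → 5/73
merge 4/73 + 5/73 → 9/73
merge 9/73 + 9/73 → 18/73
merge 11/73 + 11/73 → 22/73
merge 14/73 + 18/73 → 32/73
merge 19/73 + 22/73 → 41/73
merge 32/73 + 41/73 → 1
L = 5/73 + 9/73 + 18/73 + 22/73 + 32/73 + 41/73 + 1 = 200/73 ≈ 2.740 bits/symbol.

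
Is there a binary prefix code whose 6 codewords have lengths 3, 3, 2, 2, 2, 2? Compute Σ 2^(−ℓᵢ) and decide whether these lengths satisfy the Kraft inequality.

1.25; no

With common denominator 2^3 = 8: Σ 2^(−ℓᵢ) = 1/8 + 1/8 + 2/8 + 2/8 + 2/8 + 2/8 = 10/8 = 1.25.
Kraft's inequality requires Σ ≤ 1; here Σ = 1.25 > 1, so no such prefix code exists.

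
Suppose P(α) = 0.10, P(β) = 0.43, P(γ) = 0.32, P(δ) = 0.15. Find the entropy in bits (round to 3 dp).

1.792 bits

H = −Σ pᵢ log₂ pᵢ.
−0.10·log₂(0.10) = 0.3322
−0.43·log₂(0.43) = 0.5236
−0.32·log₂(0.32) = 0.5260
−0.15·log₂(0.15) = 0.4105
Sum ≈ 1.7923 → 1.792 bits.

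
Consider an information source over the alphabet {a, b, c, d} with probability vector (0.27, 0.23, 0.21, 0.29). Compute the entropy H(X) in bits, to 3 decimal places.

1.988 bits

H = −Σ pᵢ log₂ pᵢ.
−0.27·log₂(0.27) = 0.5100
−0.23·log₂(0.23) = 0.4877
−0.21·log₂(0.21) = 0.4728
−0.29·log₂(0.29) = 0.5179
Sum ≈ 1.9884 → 1.988 bits.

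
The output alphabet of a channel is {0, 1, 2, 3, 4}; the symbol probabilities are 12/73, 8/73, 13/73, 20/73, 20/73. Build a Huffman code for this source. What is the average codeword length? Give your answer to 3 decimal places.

Repeatedly combine the two least-probable nodes; the expected code length is the sum of the merged weights.
merge 8/73 + 12/73 → 20/73
merge 13/73 + 20/73 → 33/73
merge 20/73 + 20/73 → 40/73
merge 33/73 + 40/73 → 1
L = 20/73 + 33/73 + 40/73 + 1 = 166/73 ≈ 2.274 bits/symbol.

2.274 bits/symbol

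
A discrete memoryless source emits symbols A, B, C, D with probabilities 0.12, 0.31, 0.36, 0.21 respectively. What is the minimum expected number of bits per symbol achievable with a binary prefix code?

Repeatedly combine the two least-probable nodes; the expected code length is the sum of the merged weights.
merge 3/25 + 21/100 → 33/100
merge 31/100 + 33/100 → 16/25
merge 9/25 + 16/25 → 1
L = 33/100 + 16/25 + 1 = 197/100 = 1.97 bits/symbol.

1.97 bits/symbol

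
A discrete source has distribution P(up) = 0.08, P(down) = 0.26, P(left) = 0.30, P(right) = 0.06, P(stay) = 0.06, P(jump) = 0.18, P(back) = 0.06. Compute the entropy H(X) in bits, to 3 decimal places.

H = −Σ pᵢ log₂ pᵢ.
−0.08·log₂(0.08) = 0.2915
−0.26·log₂(0.26) = 0.5053
−0.30·log₂(0.30) = 0.5211
−0.06·log₂(0.06) = 0.2435
−0.06·log₂(0.06) = 0.2435
−0.18·log₂(0.18) = 0.4453
−0.06·log₂(0.06) = 0.2435
Sum ≈ 2.4938 → 2.494 bits.

2.494 bits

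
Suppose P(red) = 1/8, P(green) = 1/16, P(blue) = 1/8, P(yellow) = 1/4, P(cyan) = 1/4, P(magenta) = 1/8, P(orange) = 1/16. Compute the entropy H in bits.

2.625 bits

Each probability is a power of 1/2, so log₂(1/p) is an integer.
H = Σ p·log₂(1/p) = 1/8·3 + 1/16·4 + 1/8·3 + 1/4·2 + 1/4·2 + 1/8·3 + 1/16·4 = 2.625 bits.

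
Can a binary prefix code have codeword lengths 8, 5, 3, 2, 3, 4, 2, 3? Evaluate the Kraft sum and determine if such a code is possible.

0.97265625; yes

With common denominator 2^8 = 256: Σ 2^(−ℓᵢ) = 1/256 + 8/256 + 32/256 + 64/256 + 32/256 + 16/256 + 64/256 + 32/256 = 249/256 = 0.97265625.
Kraft's inequality requires Σ ≤ 1; here Σ = 0.97265625 ≤ 1, so such a prefix code exists.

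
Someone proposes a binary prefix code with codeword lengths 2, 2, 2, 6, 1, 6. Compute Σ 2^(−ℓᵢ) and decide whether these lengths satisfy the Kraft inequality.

1.28125; no

With common denominator 2^6 = 64: Σ 2^(−ℓᵢ) = 16/64 + 16/64 + 16/64 + 1/64 + 32/64 + 1/64 = 82/64 = 1.28125.
Kraft's inequality requires Σ ≤ 1; here Σ = 1.28125 > 1, so no such prefix code exists.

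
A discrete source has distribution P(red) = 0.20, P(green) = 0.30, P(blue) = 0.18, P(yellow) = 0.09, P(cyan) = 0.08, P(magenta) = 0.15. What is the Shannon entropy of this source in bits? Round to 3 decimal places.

2.445 bits

H = −Σ pᵢ log₂ pᵢ.
−0.20·log₂(0.20) = 0.4644
−0.30·log₂(0.30) = 0.5211
−0.18·log₂(0.18) = 0.4453
−0.09·log₂(0.09) = 0.3127
−0.08·log₂(0.08) = 0.2915
−0.15·log₂(0.15) = 0.4105
Sum ≈ 2.4455 → 2.445 bits.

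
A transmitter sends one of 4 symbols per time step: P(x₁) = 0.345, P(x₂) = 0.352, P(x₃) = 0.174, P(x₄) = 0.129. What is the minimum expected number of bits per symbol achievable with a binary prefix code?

Repeatedly combine the two least-probable nodes; the expected code length is the sum of the merged weights.
merge 129/1000 + 87/500 → 303/1000
merge 303/1000 + 69/200 → 81/125
merge 44/125 + 81/125 → 1
L = 303/1000 + 81/125 + 1 = 1951/1000 = 1.951 bits/symbol.

1.951 bits/symbol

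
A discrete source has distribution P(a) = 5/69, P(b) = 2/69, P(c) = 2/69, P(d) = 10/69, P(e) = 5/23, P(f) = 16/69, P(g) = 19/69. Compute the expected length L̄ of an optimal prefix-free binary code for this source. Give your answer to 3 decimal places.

Repeatedly combine the two least-probable nodes; the expected code length is the sum of the merged weights.
merge 2/69 + 2/69 → 4/69
merge 4/69 + 5/69 → 3/23
merge 3/23 + 10/69 → 19/69
merge 5/23 + 16/69 → 31/69
merge 19/69 + 19/69 → 38/69
merge 31/69 + 38/69 → 1
L = 4/69 + 3/23 + 19/69 + 31/69 + 38/69 + 1 = 170/69 ≈ 2.464 bits/symbol.

2.464 bits/symbol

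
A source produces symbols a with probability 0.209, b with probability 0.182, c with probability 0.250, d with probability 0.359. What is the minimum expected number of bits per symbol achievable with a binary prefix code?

Repeatedly combine the two least-probable nodes; the expected code length is the sum of the merged weights.
merge 91/500 + 209/1000 → 391/1000
merge 1/4 + 359/1000 → 609/1000
merge 391/1000 + 609/1000 → 1
L = 391/1000 + 609/1000 + 1 = 2 bits/symbol.

2 bits/symbol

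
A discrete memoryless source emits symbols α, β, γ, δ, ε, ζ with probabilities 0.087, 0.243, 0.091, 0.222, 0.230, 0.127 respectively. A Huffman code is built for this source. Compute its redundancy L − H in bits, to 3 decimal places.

0.018 bits

Entropy H = −Σ p log₂ p ≈ 2.4649 bits.
Huffman merges: 87/1000+91/1000→89/500; 127/1000+89/500→61/200; 111/500+23/100→113/250; 243/1000+61/200→137/250; 113/250+137/250→1. L = 2483/1000 ≈ 2.4830.
L − H = 2.4830 − 2.4649 = 0.018 bits.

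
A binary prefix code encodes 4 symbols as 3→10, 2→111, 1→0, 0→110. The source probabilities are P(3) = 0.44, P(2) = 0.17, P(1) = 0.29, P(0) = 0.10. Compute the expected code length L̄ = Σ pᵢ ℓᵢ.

1.98 bits/symbol

L̄ = Σ pᵢ·ℓᵢ = 0.44·2 + 0.17·3 + 0.29·1 + 0.10·3 = 1.98 bits/symbol.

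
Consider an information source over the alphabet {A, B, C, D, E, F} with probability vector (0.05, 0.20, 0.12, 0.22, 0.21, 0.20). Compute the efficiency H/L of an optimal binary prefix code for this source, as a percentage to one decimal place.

97.1%

Entropy H = −Σ p log₂ p ≈ 2.4653 bits.
Huffman merges: 1/20+3/25→17/100; 17/100+1/5→37/100; 1/5+21/100→41/100; 11/50+37/100→59/100; 41/100+59/100→1. L = 127/50 ≈ 2.5400.
Efficiency = H/L = 2.4653/2.5400 = 97.1%.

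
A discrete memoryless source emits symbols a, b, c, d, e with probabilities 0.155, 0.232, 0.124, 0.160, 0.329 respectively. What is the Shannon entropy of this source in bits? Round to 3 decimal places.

2.230 bits

H = −Σ pᵢ log₂ pᵢ.
−0.155·log₂(0.155) = 0.4169
−0.232·log₂(0.232) = 0.4890
−0.124·log₂(0.124) = 0.3734
−0.160·log₂(0.160) = 0.4230
−0.329·log₂(0.329) = 0.5277
Sum ≈ 2.2300 → 2.230 bits.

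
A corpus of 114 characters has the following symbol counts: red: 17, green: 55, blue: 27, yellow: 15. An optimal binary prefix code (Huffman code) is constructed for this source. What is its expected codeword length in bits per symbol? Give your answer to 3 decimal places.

Probabilities are the counts divided by 114.
Repeatedly combine the two least-probable nodes; the expected code length is the sum of the merged weights.
merge 5/38 + 17/114 → 16/57
merge 9/38 + 16/57 → 59/114
merge 55/114 + 59/114 → 1
L = 16/57 + 59/114 + 1 = 205/114 ≈ 1.798 bits/symbol.

1.798 bits/symbol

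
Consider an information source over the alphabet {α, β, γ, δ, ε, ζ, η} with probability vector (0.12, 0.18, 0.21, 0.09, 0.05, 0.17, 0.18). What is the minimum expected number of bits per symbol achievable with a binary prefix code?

Repeatedly combine the two least-probable nodes; the expected code length is the sum of the merged weights.
merge 1/20 + 9/100 → 7/50
merge 3/25 + 7/50 → 13/50
merge 17/100 + 9/50 → 7/20
merge 9/50 + 21/100 → 39/100
merge 13/50 + 7/20 → 61/100
merge 39/100 + 61/100 → 1
L = 7/50 + 13/50 + 7/20 + 39/100 + 61/100 + 1 = 11/4 = 2.75 bits/symbol.

2.75 bits/symbol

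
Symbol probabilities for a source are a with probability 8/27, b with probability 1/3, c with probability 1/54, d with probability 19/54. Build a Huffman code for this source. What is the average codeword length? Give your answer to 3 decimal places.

Repeatedly combine the two least-probable nodes; the expected code length is the sum of the merged weights.
merge 1/54 + 8/27 → 17/54
merge 17/54 + 1/3 → 35/54
merge 19/54 + 35/54 → 1
L = 17/54 + 35/54 + 1 = 53/27 ≈ 1.963 bits/symbol.

1.963 bits/symbol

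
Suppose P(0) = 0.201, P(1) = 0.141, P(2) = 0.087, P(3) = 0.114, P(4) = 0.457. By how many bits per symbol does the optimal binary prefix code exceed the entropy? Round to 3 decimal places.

0.042 bits

Entropy H = −Σ p log₂ p ≈ 2.0437 bits.
Huffman merges: 87/1000+57/500→201/1000; 141/1000+201/1000→171/500; 201/1000+171/500→543/1000; 457/1000+543/1000→1. L = 1043/500 ≈ 2.0860.
L − H = 2.0860 − 2.0437 = 0.042 bits.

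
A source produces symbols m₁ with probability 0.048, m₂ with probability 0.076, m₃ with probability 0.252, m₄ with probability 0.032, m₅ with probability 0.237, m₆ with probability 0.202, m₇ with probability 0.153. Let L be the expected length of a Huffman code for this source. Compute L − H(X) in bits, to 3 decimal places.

0.019 bits

Entropy H = −Σ p log₂ p ≈ 2.5256 bits.
Huffman merges: 4/125+6/125→2/25; 19/250+2/25→39/250; 153/1000+39/250→309/1000; 101/500+237/1000→439/1000; 63/250+309/1000→561/1000; 439/1000+561/1000→1. L = 509/200 ≈ 2.5450.
L − H = 2.5450 − 2.5256 = 0.019 bits.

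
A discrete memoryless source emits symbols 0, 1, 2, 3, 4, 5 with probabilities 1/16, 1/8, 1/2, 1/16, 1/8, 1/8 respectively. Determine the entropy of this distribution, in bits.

2.125 bits

Each probability is a power of 1/2, so log₂(1/p) is an integer.
H = Σ p·log₂(1/p) = 1/16·4 + 1/8·3 + 1/2·1 + 1/16·4 + 1/8·3 + 1/8·3 = 2.125 bits.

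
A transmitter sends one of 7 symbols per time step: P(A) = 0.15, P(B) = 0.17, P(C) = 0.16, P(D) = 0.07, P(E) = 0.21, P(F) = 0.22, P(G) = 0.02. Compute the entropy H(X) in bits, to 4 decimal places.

H = −Σ pᵢ log₂ pᵢ.
−0.15·log₂(0.15) = 0.4105
−0.17·log₂(0.17) = 0.4346
−0.16·log₂(0.16) = 0.4230
−0.07·log₂(0.07) = 0.2686
−0.21·log₂(0.21) = 0.4728
−0.22·log₂(0.22) = 0.4806
−0.02·log₂(0.02) = 0.1129
Sum ≈ 2.6030 → 2.6030 bits.

2.6030 bits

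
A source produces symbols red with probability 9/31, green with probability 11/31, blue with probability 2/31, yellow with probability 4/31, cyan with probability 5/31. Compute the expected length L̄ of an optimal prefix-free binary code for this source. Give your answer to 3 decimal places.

2.194 bits/symbol

Repeatedly combine the two least-probable nodes; the expected code length is the sum of the merged weights.
merge 2/31 + 4/31 → 6/31
merge 5/31 + 6/31 → 11/31
merge 9/31 + 11/31 → 20/31
merge 11/31 + 20/31 → 1
L = 6/31 + 11/31 + 20/31 + 1 = 68/31 ≈ 2.194 bits/symbol.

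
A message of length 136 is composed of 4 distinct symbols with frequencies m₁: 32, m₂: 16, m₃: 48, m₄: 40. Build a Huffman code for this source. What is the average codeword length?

2 bits/symbol

Probabilities are the counts divided by 136.
Repeatedly combine the two least-probable nodes; the expected code length is the sum of the merged weights.
merge 2/17 + 4/17 → 6/17
merge 5/17 + 6/17 → 11/17
merge 6/17 + 11/17 → 1
L = 6/17 + 11/17 + 1 = 2 bits/symbol.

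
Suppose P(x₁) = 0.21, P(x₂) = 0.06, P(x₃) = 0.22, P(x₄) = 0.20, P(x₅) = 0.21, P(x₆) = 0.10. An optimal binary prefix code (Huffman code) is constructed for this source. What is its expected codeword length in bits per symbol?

Repeatedly combine the two least-probable nodes; the expected code length is the sum of the merged weights.
merge 3/50 + 1/10 → 4/25
merge 4/25 + 1/5 → 9/25
merge 21/100 + 21/100 → 21/50
merge 11/50 + 9/25 → 29/50
merge 21/50 + 29/50 → 1
L = 4/25 + 9/25 + 21/50 + 29/50 + 1 = 63/25 = 2.52 bits/symbol.

2.52 bits/symbol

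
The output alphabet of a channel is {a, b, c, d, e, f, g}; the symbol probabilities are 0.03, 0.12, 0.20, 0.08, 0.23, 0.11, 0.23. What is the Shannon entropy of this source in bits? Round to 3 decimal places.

2.600 bits

H = −Σ pᵢ log₂ pᵢ.
−0.03·log₂(0.03) = 0.1518
−0.12·log₂(0.12) = 0.3671
−0.20·log₂(0.20) = 0.4644
−0.08·log₂(0.08) = 0.2915
−0.23·log₂(0.23) = 0.4877
−0.11·log₂(0.11) = 0.3503
−0.23·log₂(0.23) = 0.4877
Sum ≈ 2.6004 → 2.600 bits.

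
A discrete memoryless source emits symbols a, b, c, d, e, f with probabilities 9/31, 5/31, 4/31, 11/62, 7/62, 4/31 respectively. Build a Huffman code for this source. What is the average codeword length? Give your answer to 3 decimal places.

Repeatedly combine the two least-probable nodes; the expected code length is the sum of the merged weights.
merge 7/62 + 4/31 → 15/62
merge 4/31 + 5/31 → 9/31
merge 11/62 + 15/62 → 13/31
merge 9/31 + 9/31 → 18/31
merge 13/31 + 18/31 → 1
L = 15/62 + 9/31 + 13/31 + 18/31 + 1 = 157/62 ≈ 2.532 bits/symbol.

2.532 bits/symbol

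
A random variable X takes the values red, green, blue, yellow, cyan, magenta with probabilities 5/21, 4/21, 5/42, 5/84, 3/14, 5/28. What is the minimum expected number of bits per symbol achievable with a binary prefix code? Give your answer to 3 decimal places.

Repeatedly combine the two least-probable nodes; the expected code length is the sum of the merged weights.
merge 5/84 + 5/42 → 5/28
merge 5/28 + 5/28 → 5/14
merge 4/21 + 3/14 → 17/42
merge 5/21 + 5/14 → 25/42
merge 17/42 + 25/42 → 1
L = 5/28 + 5/14 + 17/42 + 25/42 + 1 = 71/28 ≈ 2.536 bits/symbol.

2.536 bits/symbol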